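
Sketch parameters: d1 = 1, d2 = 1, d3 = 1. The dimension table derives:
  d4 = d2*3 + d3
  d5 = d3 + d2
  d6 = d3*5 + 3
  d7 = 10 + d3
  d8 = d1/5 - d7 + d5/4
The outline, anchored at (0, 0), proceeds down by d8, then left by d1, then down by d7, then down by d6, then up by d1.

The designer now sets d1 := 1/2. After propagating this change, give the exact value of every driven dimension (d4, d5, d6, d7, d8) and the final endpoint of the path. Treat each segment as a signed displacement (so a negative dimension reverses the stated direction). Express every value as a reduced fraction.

d4 = 4
d5 = 2
d6 = 8
d7 = 11
d8 = -52/5
endpoint = (-1/2, -81/10)

Apply edit: d1 := 1/2
  d4 = d2*3 + d3 = 4
  d5 = d3 + d2 = 2
  d6 = d3*5 + 3 = 8
  d7 = 10 + d3 = 11
  d8 = d1/5 - d7 + d5/4 = -52/5
Walk from origin (0, 0):
  seg 1: down by d8 = -52/5 → (0, 52/5)
  seg 2: left by d1 = 1/2 → (-1/2, 52/5)
  seg 3: down by d7 = 11 → (-1/2, -3/5)
  seg 4: down by d6 = 8 → (-1/2, -43/5)
  seg 5: up by d1 = 1/2 → (-1/2, -81/10)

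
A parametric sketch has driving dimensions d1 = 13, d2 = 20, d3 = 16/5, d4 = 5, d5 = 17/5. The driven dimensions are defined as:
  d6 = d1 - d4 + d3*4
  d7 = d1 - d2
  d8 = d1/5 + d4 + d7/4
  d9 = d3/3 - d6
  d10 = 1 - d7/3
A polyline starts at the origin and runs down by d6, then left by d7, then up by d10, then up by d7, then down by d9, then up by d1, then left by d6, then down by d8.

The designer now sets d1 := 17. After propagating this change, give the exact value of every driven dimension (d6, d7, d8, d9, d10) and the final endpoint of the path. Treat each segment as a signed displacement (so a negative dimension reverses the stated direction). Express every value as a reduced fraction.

Apply edit: d1 := 17
  d6 = d1 - d4 + d3*4 = 124/5
  d7 = d1 - d2 = -3
  d8 = d1/5 + d4 + d7/4 = 153/20
  d9 = d3/3 - d6 = -356/15
  d10 = 1 - d7/3 = 2
Walk from origin (0, 0):
  seg 1: down by d6 = 124/5 → (0, -124/5)
  seg 2: left by d7 = -3 → (3, -124/5)
  seg 3: up by d10 = 2 → (3, -114/5)
  seg 4: up by d7 = -3 → (3, -129/5)
  seg 5: down by d9 = -356/15 → (3, -31/15)
  seg 6: up by d1 = 17 → (3, 224/15)
  seg 7: left by d6 = 124/5 → (-109/5, 224/15)
  seg 8: down by d8 = 153/20 → (-109/5, 437/60)

d6 = 124/5
d7 = -3
d8 = 153/20
d9 = -356/15
d10 = 2
endpoint = (-109/5, 437/60)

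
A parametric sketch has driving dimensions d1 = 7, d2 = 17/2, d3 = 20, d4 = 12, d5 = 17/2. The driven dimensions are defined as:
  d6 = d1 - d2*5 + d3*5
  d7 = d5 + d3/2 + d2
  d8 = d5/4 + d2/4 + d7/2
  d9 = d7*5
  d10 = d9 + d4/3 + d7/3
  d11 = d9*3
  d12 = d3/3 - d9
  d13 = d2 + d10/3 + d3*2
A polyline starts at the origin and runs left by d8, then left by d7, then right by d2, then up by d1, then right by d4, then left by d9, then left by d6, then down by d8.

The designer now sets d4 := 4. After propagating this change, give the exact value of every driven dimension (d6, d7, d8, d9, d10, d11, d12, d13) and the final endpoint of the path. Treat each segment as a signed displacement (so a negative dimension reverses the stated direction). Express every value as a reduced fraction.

d6 = 129/2
d7 = 27
d8 = 71/4
d9 = 135
d10 = 436/3
d11 = 405
d12 = -385/3
d13 = 1745/18
endpoint = (-927/4, -43/4)

Apply edit: d4 := 4
  d6 = d1 - d2*5 + d3*5 = 129/2
  d7 = d5 + d3/2 + d2 = 27
  d8 = d5/4 + d2/4 + d7/2 = 71/4
  d9 = d7*5 = 135
  d10 = d9 + d4/3 + d7/3 = 436/3
  d11 = d9*3 = 405
  d12 = d3/3 - d9 = -385/3
  d13 = d2 + d10/3 + d3*2 = 1745/18
Walk from origin (0, 0):
  seg 1: left by d8 = 71/4 → (-71/4, 0)
  seg 2: left by d7 = 27 → (-179/4, 0)
  seg 3: right by d2 = 17/2 → (-145/4, 0)
  seg 4: up by d1 = 7 → (-145/4, 7)
  seg 5: right by d4 = 4 → (-129/4, 7)
  seg 6: left by d9 = 135 → (-669/4, 7)
  seg 7: left by d6 = 129/2 → (-927/4, 7)
  seg 8: down by d8 = 71/4 → (-927/4, -43/4)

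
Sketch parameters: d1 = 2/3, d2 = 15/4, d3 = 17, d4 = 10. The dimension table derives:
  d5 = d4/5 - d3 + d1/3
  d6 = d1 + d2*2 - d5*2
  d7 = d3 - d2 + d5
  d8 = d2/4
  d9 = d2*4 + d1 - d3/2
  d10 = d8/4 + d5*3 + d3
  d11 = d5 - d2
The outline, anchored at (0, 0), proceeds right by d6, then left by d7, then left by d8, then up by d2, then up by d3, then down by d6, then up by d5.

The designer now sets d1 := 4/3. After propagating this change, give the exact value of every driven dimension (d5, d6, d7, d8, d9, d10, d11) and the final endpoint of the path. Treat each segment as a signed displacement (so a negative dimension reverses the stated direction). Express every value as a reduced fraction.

Apply edit: d1 := 4/3
  d5 = d4/5 - d3 + d1/3 = -131/9
  d6 = d1 + d2*2 - d5*2 = 683/18
  d7 = d3 - d2 + d5 = -47/36
  d8 = d2/4 = 15/16
  d9 = d2*4 + d1 - d3/2 = 47/6
  d10 = d8/4 + d5*3 + d3 = -5075/192
  d11 = d5 - d2 = -659/36
Walk from origin (0, 0):
  seg 1: right by d6 = 683/18 → (683/18, 0)
  seg 2: left by d7 = -47/36 → (157/4, 0)
  seg 3: left by d8 = 15/16 → (613/16, 0)
  seg 4: up by d2 = 15/4 → (613/16, 15/4)
  seg 5: up by d3 = 17 → (613/16, 83/4)
  seg 6: down by d6 = 683/18 → (613/16, -619/36)
  seg 7: up by d5 = -131/9 → (613/16, -127/4)

d5 = -131/9
d6 = 683/18
d7 = -47/36
d8 = 15/16
d9 = 47/6
d10 = -5075/192
d11 = -659/36
endpoint = (613/16, -127/4)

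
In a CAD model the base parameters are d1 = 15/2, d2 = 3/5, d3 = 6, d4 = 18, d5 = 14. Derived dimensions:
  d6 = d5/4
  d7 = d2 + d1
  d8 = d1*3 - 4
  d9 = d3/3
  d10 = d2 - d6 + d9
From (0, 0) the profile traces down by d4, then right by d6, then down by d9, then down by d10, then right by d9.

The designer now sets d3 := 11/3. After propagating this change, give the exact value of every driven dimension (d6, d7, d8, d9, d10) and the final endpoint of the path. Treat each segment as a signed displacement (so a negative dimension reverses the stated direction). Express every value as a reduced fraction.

Apply edit: d3 := 11/3
  d6 = d5/4 = 7/2
  d7 = d2 + d1 = 81/10
  d8 = d1*3 - 4 = 37/2
  d9 = d3/3 = 11/9
  d10 = d2 - d6 + d9 = -151/90
Walk from origin (0, 0):
  seg 1: down by d4 = 18 → (0, -18)
  seg 2: right by d6 = 7/2 → (7/2, -18)
  seg 3: down by d9 = 11/9 → (7/2, -173/9)
  seg 4: down by d10 = -151/90 → (7/2, -1579/90)
  seg 5: right by d9 = 11/9 → (85/18, -1579/90)

d6 = 7/2
d7 = 81/10
d8 = 37/2
d9 = 11/9
d10 = -151/90
endpoint = (85/18, -1579/90)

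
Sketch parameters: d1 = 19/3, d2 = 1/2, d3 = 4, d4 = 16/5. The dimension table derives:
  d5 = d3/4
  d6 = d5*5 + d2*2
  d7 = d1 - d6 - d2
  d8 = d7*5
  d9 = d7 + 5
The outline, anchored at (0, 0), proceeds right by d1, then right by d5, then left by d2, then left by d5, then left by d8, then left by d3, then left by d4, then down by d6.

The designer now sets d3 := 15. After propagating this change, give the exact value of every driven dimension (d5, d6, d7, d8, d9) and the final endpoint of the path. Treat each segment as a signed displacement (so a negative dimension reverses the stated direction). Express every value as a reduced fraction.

d5 = 15/4
d6 = 79/4
d7 = -167/12
d8 = -835/12
d9 = -107/12
endpoint = (3433/60, -79/4)

Apply edit: d3 := 15
  d5 = d3/4 = 15/4
  d6 = d5*5 + d2*2 = 79/4
  d7 = d1 - d6 - d2 = -167/12
  d8 = d7*5 = -835/12
  d9 = d7 + 5 = -107/12
Walk from origin (0, 0):
  seg 1: right by d1 = 19/3 → (19/3, 0)
  seg 2: right by d5 = 15/4 → (121/12, 0)
  seg 3: left by d2 = 1/2 → (115/12, 0)
  seg 4: left by d5 = 15/4 → (35/6, 0)
  seg 5: left by d8 = -835/12 → (905/12, 0)
  seg 6: left by d3 = 15 → (725/12, 0)
  seg 7: left by d4 = 16/5 → (3433/60, 0)
  seg 8: down by d6 = 79/4 → (3433/60, -79/4)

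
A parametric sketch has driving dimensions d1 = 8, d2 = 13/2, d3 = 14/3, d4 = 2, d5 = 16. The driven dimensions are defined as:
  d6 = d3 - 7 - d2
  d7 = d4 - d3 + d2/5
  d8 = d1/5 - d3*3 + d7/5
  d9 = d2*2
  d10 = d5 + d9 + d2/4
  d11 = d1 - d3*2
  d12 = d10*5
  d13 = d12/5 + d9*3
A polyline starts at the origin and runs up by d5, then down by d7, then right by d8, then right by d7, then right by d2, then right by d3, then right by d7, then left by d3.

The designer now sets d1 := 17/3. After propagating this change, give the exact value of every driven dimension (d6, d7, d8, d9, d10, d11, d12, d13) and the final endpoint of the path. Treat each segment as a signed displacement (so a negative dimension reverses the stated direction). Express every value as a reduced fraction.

d6 = -53/6
d7 = -41/30
d8 = -657/50
d9 = 13
d10 = 245/8
d11 = -11/3
d12 = 1225/8
d13 = 557/8
endpoint = (-703/75, 521/30)

Apply edit: d1 := 17/3
  d6 = d3 - 7 - d2 = -53/6
  d7 = d4 - d3 + d2/5 = -41/30
  d8 = d1/5 - d3*3 + d7/5 = -657/50
  d9 = d2*2 = 13
  d10 = d5 + d9 + d2/4 = 245/8
  d11 = d1 - d3*2 = -11/3
  d12 = d10*5 = 1225/8
  d13 = d12/5 + d9*3 = 557/8
Walk from origin (0, 0):
  seg 1: up by d5 = 16 → (0, 16)
  seg 2: down by d7 = -41/30 → (0, 521/30)
  seg 3: right by d8 = -657/50 → (-657/50, 521/30)
  seg 4: right by d7 = -41/30 → (-1088/75, 521/30)
  seg 5: right by d2 = 13/2 → (-1201/150, 521/30)
  seg 6: right by d3 = 14/3 → (-167/50, 521/30)
  seg 7: right by d7 = -41/30 → (-353/75, 521/30)
  seg 8: left by d3 = 14/3 → (-703/75, 521/30)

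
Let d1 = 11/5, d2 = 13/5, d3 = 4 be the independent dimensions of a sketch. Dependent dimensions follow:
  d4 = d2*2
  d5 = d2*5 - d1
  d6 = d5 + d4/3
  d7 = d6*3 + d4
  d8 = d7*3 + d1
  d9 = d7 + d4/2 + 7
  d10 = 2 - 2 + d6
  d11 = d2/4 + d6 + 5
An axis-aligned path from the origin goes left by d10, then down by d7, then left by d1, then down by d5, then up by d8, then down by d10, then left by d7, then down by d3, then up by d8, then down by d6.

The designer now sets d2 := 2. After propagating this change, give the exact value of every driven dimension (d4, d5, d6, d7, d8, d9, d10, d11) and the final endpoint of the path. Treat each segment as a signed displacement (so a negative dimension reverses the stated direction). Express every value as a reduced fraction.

d4 = 4
d5 = 39/5
d6 = 137/15
d7 = 157/5
d8 = 482/5
d9 = 202/5
d10 = 137/15
d11 = 439/30
endpoint = (-641/15, 394/3)

Apply edit: d2 := 2
  d4 = d2*2 = 4
  d5 = d2*5 - d1 = 39/5
  d6 = d5 + d4/3 = 137/15
  d7 = d6*3 + d4 = 157/5
  d8 = d7*3 + d1 = 482/5
  d9 = d7 + d4/2 + 7 = 202/5
  d10 = 2 - 2 + d6 = 137/15
  d11 = d2/4 + d6 + 5 = 439/30
Walk from origin (0, 0):
  seg 1: left by d10 = 137/15 → (-137/15, 0)
  seg 2: down by d7 = 157/5 → (-137/15, -157/5)
  seg 3: left by d1 = 11/5 → (-34/3, -157/5)
  seg 4: down by d5 = 39/5 → (-34/3, -196/5)
  seg 5: up by d8 = 482/5 → (-34/3, 286/5)
  seg 6: down by d10 = 137/15 → (-34/3, 721/15)
  seg 7: left by d7 = 157/5 → (-641/15, 721/15)
  seg 8: down by d3 = 4 → (-641/15, 661/15)
  seg 9: up by d8 = 482/5 → (-641/15, 2107/15)
  seg 10: down by d6 = 137/15 → (-641/15, 394/3)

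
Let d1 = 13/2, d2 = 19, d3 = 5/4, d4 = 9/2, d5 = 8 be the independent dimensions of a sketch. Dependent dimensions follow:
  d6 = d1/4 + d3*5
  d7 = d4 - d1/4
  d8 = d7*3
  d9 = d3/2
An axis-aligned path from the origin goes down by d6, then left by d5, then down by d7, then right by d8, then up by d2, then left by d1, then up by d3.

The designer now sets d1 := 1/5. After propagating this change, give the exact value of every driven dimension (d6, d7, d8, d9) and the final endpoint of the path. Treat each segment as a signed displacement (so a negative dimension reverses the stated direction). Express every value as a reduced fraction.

d6 = 63/10
d7 = 89/20
d8 = 267/20
d9 = 5/8
endpoint = (103/20, 19/2)

Apply edit: d1 := 1/5
  d6 = d1/4 + d3*5 = 63/10
  d7 = d4 - d1/4 = 89/20
  d8 = d7*3 = 267/20
  d9 = d3/2 = 5/8
Walk from origin (0, 0):
  seg 1: down by d6 = 63/10 → (0, -63/10)
  seg 2: left by d5 = 8 → (-8, -63/10)
  seg 3: down by d7 = 89/20 → (-8, -43/4)
  seg 4: right by d8 = 267/20 → (107/20, -43/4)
  seg 5: up by d2 = 19 → (107/20, 33/4)
  seg 6: left by d1 = 1/5 → (103/20, 33/4)
  seg 7: up by d3 = 5/4 → (103/20, 19/2)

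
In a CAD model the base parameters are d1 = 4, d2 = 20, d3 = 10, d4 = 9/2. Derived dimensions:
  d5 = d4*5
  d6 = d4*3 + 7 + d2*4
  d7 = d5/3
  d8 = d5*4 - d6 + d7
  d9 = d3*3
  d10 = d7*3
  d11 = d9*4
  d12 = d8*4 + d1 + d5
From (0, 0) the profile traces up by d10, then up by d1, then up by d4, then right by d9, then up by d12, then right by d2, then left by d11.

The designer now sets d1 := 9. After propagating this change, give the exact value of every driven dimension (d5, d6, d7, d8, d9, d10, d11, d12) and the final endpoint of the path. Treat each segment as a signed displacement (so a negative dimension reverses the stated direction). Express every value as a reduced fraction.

d5 = 45/2
d6 = 201/2
d7 = 15/2
d8 = -3
d9 = 30
d10 = 45/2
d11 = 120
d12 = 39/2
endpoint = (-70, 111/2)

Apply edit: d1 := 9
  d5 = d4*5 = 45/2
  d6 = d4*3 + 7 + d2*4 = 201/2
  d7 = d5/3 = 15/2
  d8 = d5*4 - d6 + d7 = -3
  d9 = d3*3 = 30
  d10 = d7*3 = 45/2
  d11 = d9*4 = 120
  d12 = d8*4 + d1 + d5 = 39/2
Walk from origin (0, 0):
  seg 1: up by d10 = 45/2 → (0, 45/2)
  seg 2: up by d1 = 9 → (0, 63/2)
  seg 3: up by d4 = 9/2 → (0, 36)
  seg 4: right by d9 = 30 → (30, 36)
  seg 5: up by d12 = 39/2 → (30, 111/2)
  seg 6: right by d2 = 20 → (50, 111/2)
  seg 7: left by d11 = 120 → (-70, 111/2)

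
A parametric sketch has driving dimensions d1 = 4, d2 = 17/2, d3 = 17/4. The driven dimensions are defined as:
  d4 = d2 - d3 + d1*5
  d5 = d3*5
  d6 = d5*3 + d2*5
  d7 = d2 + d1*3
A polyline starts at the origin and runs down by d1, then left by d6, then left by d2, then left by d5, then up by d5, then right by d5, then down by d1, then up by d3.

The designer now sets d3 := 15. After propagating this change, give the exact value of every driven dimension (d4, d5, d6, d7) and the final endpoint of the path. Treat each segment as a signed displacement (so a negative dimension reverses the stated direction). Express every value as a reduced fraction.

Apply edit: d3 := 15
  d4 = d2 - d3 + d1*5 = 27/2
  d5 = d3*5 = 75
  d6 = d5*3 + d2*5 = 535/2
  d7 = d2 + d1*3 = 41/2
Walk from origin (0, 0):
  seg 1: down by d1 = 4 → (0, -4)
  seg 2: left by d6 = 535/2 → (-535/2, -4)
  seg 3: left by d2 = 17/2 → (-276, -4)
  seg 4: left by d5 = 75 → (-351, -4)
  seg 5: up by d5 = 75 → (-351, 71)
  seg 6: right by d5 = 75 → (-276, 71)
  seg 7: down by d1 = 4 → (-276, 67)
  seg 8: up by d3 = 15 → (-276, 82)

d4 = 27/2
d5 = 75
d6 = 535/2
d7 = 41/2
endpoint = (-276, 82)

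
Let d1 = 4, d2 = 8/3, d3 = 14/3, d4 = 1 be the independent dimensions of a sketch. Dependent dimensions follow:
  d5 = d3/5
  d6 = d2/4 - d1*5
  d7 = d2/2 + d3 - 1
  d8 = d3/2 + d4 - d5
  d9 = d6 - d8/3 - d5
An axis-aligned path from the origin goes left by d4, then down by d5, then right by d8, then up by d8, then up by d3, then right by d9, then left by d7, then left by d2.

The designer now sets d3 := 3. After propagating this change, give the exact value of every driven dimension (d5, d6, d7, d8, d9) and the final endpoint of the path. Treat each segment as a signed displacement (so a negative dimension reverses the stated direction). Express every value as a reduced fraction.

d5 = 3/5
d6 = -58/3
d7 = 10/3
d8 = 19/10
d9 = -617/30
endpoint = (-77/3, 43/10)

Apply edit: d3 := 3
  d5 = d3/5 = 3/5
  d6 = d2/4 - d1*5 = -58/3
  d7 = d2/2 + d3 - 1 = 10/3
  d8 = d3/2 + d4 - d5 = 19/10
  d9 = d6 - d8/3 - d5 = -617/30
Walk from origin (0, 0):
  seg 1: left by d4 = 1 → (-1, 0)
  seg 2: down by d5 = 3/5 → (-1, -3/5)
  seg 3: right by d8 = 19/10 → (9/10, -3/5)
  seg 4: up by d8 = 19/10 → (9/10, 13/10)
  seg 5: up by d3 = 3 → (9/10, 43/10)
  seg 6: right by d9 = -617/30 → (-59/3, 43/10)
  seg 7: left by d7 = 10/3 → (-23, 43/10)
  seg 8: left by d2 = 8/3 → (-77/3, 43/10)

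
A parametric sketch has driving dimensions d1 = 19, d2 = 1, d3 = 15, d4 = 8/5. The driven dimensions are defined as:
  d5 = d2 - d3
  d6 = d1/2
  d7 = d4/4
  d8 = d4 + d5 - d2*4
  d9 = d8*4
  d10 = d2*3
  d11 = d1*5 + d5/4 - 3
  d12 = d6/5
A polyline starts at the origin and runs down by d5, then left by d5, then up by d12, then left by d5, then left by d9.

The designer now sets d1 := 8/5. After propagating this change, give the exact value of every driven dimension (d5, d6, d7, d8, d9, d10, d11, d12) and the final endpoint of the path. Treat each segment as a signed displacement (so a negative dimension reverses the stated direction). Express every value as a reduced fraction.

Apply edit: d1 := 8/5
  d5 = d2 - d3 = -14
  d6 = d1/2 = 4/5
  d7 = d4/4 = 2/5
  d8 = d4 + d5 - d2*4 = -82/5
  d9 = d8*4 = -328/5
  d10 = d2*3 = 3
  d11 = d1*5 + d5/4 - 3 = 3/2
  d12 = d6/5 = 4/25
Walk from origin (0, 0):
  seg 1: down by d5 = -14 → (0, 14)
  seg 2: left by d5 = -14 → (14, 14)
  seg 3: up by d12 = 4/25 → (14, 354/25)
  seg 4: left by d5 = -14 → (28, 354/25)
  seg 5: left by d9 = -328/5 → (468/5, 354/25)

d5 = -14
d6 = 4/5
d7 = 2/5
d8 = -82/5
d9 = -328/5
d10 = 3
d11 = 3/2
d12 = 4/25
endpoint = (468/5, 354/25)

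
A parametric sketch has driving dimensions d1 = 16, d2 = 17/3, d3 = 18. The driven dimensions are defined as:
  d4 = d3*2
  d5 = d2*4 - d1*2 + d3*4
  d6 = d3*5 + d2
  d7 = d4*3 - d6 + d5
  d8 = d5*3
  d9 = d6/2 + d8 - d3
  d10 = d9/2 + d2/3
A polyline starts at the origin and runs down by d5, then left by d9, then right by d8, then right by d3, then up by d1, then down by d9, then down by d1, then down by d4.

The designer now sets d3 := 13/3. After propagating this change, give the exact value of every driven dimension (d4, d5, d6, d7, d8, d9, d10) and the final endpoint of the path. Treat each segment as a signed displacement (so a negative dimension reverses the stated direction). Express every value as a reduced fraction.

Apply edit: d3 := 13/3
  d4 = d3*2 = 26/3
  d5 = d2*4 - d1*2 + d3*4 = 8
  d6 = d3*5 + d2 = 82/3
  d7 = d4*3 - d6 + d5 = 20/3
  d8 = d5*3 = 24
  d9 = d6/2 + d8 - d3 = 100/3
  d10 = d9/2 + d2/3 = 167/9
Walk from origin (0, 0):
  seg 1: down by d5 = 8 → (0, -8)
  seg 2: left by d9 = 100/3 → (-100/3, -8)
  seg 3: right by d8 = 24 → (-28/3, -8)
  seg 4: right by d3 = 13/3 → (-5, -8)
  seg 5: up by d1 = 16 → (-5, 8)
  seg 6: down by d9 = 100/3 → (-5, -76/3)
  seg 7: down by d1 = 16 → (-5, -124/3)
  seg 8: down by d4 = 26/3 → (-5, -50)

d4 = 26/3
d5 = 8
d6 = 82/3
d7 = 20/3
d8 = 24
d9 = 100/3
d10 = 167/9
endpoint = (-5, -50)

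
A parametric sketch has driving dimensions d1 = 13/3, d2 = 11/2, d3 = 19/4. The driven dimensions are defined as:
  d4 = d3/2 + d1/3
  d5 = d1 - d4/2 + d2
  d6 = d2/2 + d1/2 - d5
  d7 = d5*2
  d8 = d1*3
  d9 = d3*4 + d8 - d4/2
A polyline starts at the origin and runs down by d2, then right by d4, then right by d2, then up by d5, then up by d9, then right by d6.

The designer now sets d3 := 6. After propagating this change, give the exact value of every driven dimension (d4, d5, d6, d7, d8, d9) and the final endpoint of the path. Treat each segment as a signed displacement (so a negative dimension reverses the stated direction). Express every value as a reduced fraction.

Apply edit: d3 := 6
  d4 = d3/2 + d1/3 = 40/9
  d5 = d1 - d4/2 + d2 = 137/18
  d6 = d2/2 + d1/2 - d5 = -97/36
  d7 = d5*2 = 137/9
  d8 = d1*3 = 13
  d9 = d3*4 + d8 - d4/2 = 313/9
Walk from origin (0, 0):
  seg 1: down by d2 = 11/2 → (0, -11/2)
  seg 2: right by d4 = 40/9 → (40/9, -11/2)
  seg 3: right by d2 = 11/2 → (179/18, -11/2)
  seg 4: up by d5 = 137/18 → (179/18, 19/9)
  seg 5: up by d9 = 313/9 → (179/18, 332/9)
  seg 6: right by d6 = -97/36 → (29/4, 332/9)

d4 = 40/9
d5 = 137/18
d6 = -97/36
d7 = 137/9
d8 = 13
d9 = 313/9
endpoint = (29/4, 332/9)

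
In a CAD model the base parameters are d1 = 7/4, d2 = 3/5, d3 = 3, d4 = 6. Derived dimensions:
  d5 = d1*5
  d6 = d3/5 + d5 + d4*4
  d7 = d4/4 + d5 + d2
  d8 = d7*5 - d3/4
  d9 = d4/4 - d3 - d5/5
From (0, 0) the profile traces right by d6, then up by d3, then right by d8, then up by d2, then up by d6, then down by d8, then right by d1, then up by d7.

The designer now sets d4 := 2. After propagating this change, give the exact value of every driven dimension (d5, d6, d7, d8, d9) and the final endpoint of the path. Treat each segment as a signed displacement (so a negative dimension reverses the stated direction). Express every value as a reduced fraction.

d5 = 35/4
d6 = 347/20
d7 = 197/20
d8 = 97/2
d9 = -17/4
endpoint = (338/5, -177/10)

Apply edit: d4 := 2
  d5 = d1*5 = 35/4
  d6 = d3/5 + d5 + d4*4 = 347/20
  d7 = d4/4 + d5 + d2 = 197/20
  d8 = d7*5 - d3/4 = 97/2
  d9 = d4/4 - d3 - d5/5 = -17/4
Walk from origin (0, 0):
  seg 1: right by d6 = 347/20 → (347/20, 0)
  seg 2: up by d3 = 3 → (347/20, 3)
  seg 3: right by d8 = 97/2 → (1317/20, 3)
  seg 4: up by d2 = 3/5 → (1317/20, 18/5)
  seg 5: up by d6 = 347/20 → (1317/20, 419/20)
  seg 6: down by d8 = 97/2 → (1317/20, -551/20)
  seg 7: right by d1 = 7/4 → (338/5, -551/20)
  seg 8: up by d7 = 197/20 → (338/5, -177/10)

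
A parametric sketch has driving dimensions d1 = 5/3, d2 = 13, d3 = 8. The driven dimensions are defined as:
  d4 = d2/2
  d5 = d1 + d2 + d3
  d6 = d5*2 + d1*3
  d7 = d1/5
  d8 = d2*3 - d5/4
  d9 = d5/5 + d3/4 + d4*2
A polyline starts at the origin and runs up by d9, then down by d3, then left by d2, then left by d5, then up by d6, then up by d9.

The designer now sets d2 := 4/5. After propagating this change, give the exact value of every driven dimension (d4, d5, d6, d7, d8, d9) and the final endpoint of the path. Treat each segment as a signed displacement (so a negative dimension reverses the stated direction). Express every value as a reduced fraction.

d4 = 2/5
d5 = 157/15
d6 = 389/15
d7 = 1/3
d8 = -13/60
d9 = 367/75
endpoint = (-169/15, 693/25)

Apply edit: d2 := 4/5
  d4 = d2/2 = 2/5
  d5 = d1 + d2 + d3 = 157/15
  d6 = d5*2 + d1*3 = 389/15
  d7 = d1/5 = 1/3
  d8 = d2*3 - d5/4 = -13/60
  d9 = d5/5 + d3/4 + d4*2 = 367/75
Walk from origin (0, 0):
  seg 1: up by d9 = 367/75 → (0, 367/75)
  seg 2: down by d3 = 8 → (0, -233/75)
  seg 3: left by d2 = 4/5 → (-4/5, -233/75)
  seg 4: left by d5 = 157/15 → (-169/15, -233/75)
  seg 5: up by d6 = 389/15 → (-169/15, 1712/75)
  seg 6: up by d9 = 367/75 → (-169/15, 693/25)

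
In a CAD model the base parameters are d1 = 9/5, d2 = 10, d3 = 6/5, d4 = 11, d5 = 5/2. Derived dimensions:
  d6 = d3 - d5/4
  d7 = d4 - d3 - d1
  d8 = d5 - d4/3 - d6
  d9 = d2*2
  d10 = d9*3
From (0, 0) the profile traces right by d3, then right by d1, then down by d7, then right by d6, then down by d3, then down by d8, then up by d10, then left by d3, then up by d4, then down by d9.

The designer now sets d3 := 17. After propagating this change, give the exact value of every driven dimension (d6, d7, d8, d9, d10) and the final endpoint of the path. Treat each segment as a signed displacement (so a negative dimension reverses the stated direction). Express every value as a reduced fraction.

Apply edit: d3 := 17
  d6 = d3 - d5/4 = 131/8
  d7 = d4 - d3 - d1 = -39/5
  d8 = d5 - d4/3 - d6 = -421/24
  d9 = d2*2 = 20
  d10 = d9*3 = 60
Walk from origin (0, 0):
  seg 1: right by d3 = 17 → (17, 0)
  seg 2: right by d1 = 9/5 → (94/5, 0)
  seg 3: down by d7 = -39/5 → (94/5, 39/5)
  seg 4: right by d6 = 131/8 → (1407/40, 39/5)
  seg 5: down by d3 = 17 → (1407/40, -46/5)
  seg 6: down by d8 = -421/24 → (1407/40, 1001/120)
  seg 7: up by d10 = 60 → (1407/40, 8201/120)
  seg 8: left by d3 = 17 → (727/40, 8201/120)
  seg 9: up by d4 = 11 → (727/40, 9521/120)
  seg 10: down by d9 = 20 → (727/40, 7121/120)

d6 = 131/8
d7 = -39/5
d8 = -421/24
d9 = 20
d10 = 60
endpoint = (727/40, 7121/120)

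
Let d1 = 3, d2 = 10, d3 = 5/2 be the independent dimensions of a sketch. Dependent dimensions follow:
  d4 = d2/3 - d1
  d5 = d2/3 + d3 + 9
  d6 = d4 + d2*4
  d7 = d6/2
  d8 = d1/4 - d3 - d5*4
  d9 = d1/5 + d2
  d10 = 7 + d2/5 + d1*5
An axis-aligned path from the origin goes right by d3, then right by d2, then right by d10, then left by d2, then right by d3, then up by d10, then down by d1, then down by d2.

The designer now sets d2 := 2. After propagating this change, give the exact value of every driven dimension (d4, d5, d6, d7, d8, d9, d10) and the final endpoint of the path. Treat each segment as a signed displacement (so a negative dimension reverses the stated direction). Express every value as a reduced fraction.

Apply edit: d2 := 2
  d4 = d2/3 - d1 = -7/3
  d5 = d2/3 + d3 + 9 = 73/6
  d6 = d4 + d2*4 = 17/3
  d7 = d6/2 = 17/6
  d8 = d1/4 - d3 - d5*4 = -605/12
  d9 = d1/5 + d2 = 13/5
  d10 = 7 + d2/5 + d1*5 = 112/5
Walk from origin (0, 0):
  seg 1: right by d3 = 5/2 → (5/2, 0)
  seg 2: right by d2 = 2 → (9/2, 0)
  seg 3: right by d10 = 112/5 → (269/10, 0)
  seg 4: left by d2 = 2 → (249/10, 0)
  seg 5: right by d3 = 5/2 → (137/5, 0)
  seg 6: up by d10 = 112/5 → (137/5, 112/5)
  seg 7: down by d1 = 3 → (137/5, 97/5)
  seg 8: down by d2 = 2 → (137/5, 87/5)

d4 = -7/3
d5 = 73/6
d6 = 17/3
d7 = 17/6
d8 = -605/12
d9 = 13/5
d10 = 112/5
endpoint = (137/5, 87/5)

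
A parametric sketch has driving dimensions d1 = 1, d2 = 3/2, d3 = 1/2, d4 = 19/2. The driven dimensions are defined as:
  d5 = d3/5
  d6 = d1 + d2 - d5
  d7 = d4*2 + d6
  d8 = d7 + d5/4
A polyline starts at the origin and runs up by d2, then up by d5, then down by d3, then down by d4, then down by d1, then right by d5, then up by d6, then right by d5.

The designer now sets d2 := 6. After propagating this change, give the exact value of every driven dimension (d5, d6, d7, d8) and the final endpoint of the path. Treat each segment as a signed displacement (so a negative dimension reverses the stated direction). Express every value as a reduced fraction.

d5 = 1/10
d6 = 69/10
d7 = 259/10
d8 = 1037/40
endpoint = (1/5, 2)

Apply edit: d2 := 6
  d5 = d3/5 = 1/10
  d6 = d1 + d2 - d5 = 69/10
  d7 = d4*2 + d6 = 259/10
  d8 = d7 + d5/4 = 1037/40
Walk from origin (0, 0):
  seg 1: up by d2 = 6 → (0, 6)
  seg 2: up by d5 = 1/10 → (0, 61/10)
  seg 3: down by d3 = 1/2 → (0, 28/5)
  seg 4: down by d4 = 19/2 → (0, -39/10)
  seg 5: down by d1 = 1 → (0, -49/10)
  seg 6: right by d5 = 1/10 → (1/10, -49/10)
  seg 7: up by d6 = 69/10 → (1/10, 2)
  seg 8: right by d5 = 1/10 → (1/5, 2)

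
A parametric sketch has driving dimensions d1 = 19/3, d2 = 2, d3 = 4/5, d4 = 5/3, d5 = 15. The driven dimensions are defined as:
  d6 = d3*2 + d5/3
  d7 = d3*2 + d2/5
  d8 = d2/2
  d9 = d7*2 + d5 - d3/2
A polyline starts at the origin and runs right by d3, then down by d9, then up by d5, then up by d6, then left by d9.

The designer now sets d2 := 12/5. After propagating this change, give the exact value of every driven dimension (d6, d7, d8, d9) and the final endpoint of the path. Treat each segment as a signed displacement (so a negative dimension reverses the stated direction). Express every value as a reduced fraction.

d6 = 33/5
d7 = 52/25
d8 = 6/5
d9 = 469/25
endpoint = (-449/25, 71/25)

Apply edit: d2 := 12/5
  d6 = d3*2 + d5/3 = 33/5
  d7 = d3*2 + d2/5 = 52/25
  d8 = d2/2 = 6/5
  d9 = d7*2 + d5 - d3/2 = 469/25
Walk from origin (0, 0):
  seg 1: right by d3 = 4/5 → (4/5, 0)
  seg 2: down by d9 = 469/25 → (4/5, -469/25)
  seg 3: up by d5 = 15 → (4/5, -94/25)
  seg 4: up by d6 = 33/5 → (4/5, 71/25)
  seg 5: left by d9 = 469/25 → (-449/25, 71/25)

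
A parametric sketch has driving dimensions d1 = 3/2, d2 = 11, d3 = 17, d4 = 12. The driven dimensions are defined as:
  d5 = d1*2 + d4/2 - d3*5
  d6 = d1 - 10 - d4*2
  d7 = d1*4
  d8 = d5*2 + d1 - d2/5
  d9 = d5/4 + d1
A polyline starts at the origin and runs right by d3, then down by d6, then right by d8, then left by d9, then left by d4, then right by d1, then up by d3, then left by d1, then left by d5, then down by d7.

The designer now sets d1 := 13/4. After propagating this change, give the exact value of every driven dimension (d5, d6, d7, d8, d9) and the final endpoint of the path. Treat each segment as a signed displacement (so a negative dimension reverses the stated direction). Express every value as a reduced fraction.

d5 = -145/2
d6 = -123/4
d7 = 13
d8 = -2879/20
d9 = -119/8
endpoint = (-2063/40, 139/4)

Apply edit: d1 := 13/4
  d5 = d1*2 + d4/2 - d3*5 = -145/2
  d6 = d1 - 10 - d4*2 = -123/4
  d7 = d1*4 = 13
  d8 = d5*2 + d1 - d2/5 = -2879/20
  d9 = d5/4 + d1 = -119/8
Walk from origin (0, 0):
  seg 1: right by d3 = 17 → (17, 0)
  seg 2: down by d6 = -123/4 → (17, 123/4)
  seg 3: right by d8 = -2879/20 → (-2539/20, 123/4)
  seg 4: left by d9 = -119/8 → (-4483/40, 123/4)
  seg 5: left by d4 = 12 → (-4963/40, 123/4)
  seg 6: right by d1 = 13/4 → (-4833/40, 123/4)
  seg 7: up by d3 = 17 → (-4833/40, 191/4)
  seg 8: left by d1 = 13/4 → (-4963/40, 191/4)
  seg 9: left by d5 = -145/2 → (-2063/40, 191/4)
  seg 10: down by d7 = 13 → (-2063/40, 139/4)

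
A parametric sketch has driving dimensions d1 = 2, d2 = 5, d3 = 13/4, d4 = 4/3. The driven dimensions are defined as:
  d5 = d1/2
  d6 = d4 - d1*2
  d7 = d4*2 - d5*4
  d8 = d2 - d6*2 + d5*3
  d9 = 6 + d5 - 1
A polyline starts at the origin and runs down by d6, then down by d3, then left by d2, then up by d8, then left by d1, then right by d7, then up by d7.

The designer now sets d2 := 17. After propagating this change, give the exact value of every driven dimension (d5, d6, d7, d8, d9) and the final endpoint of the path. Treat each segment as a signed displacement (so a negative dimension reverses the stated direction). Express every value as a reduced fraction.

Apply edit: d2 := 17
  d5 = d1/2 = 1
  d6 = d4 - d1*2 = -8/3
  d7 = d4*2 - d5*4 = -4/3
  d8 = d2 - d6*2 + d5*3 = 76/3
  d9 = 6 + d5 - 1 = 6
Walk from origin (0, 0):
  seg 1: down by d6 = -8/3 → (0, 8/3)
  seg 2: down by d3 = 13/4 → (0, -7/12)
  seg 3: left by d2 = 17 → (-17, -7/12)
  seg 4: up by d8 = 76/3 → (-17, 99/4)
  seg 5: left by d1 = 2 → (-19, 99/4)
  seg 6: right by d7 = -4/3 → (-61/3, 99/4)
  seg 7: up by d7 = -4/3 → (-61/3, 281/12)

d5 = 1
d6 = -8/3
d7 = -4/3
d8 = 76/3
d9 = 6
endpoint = (-61/3, 281/12)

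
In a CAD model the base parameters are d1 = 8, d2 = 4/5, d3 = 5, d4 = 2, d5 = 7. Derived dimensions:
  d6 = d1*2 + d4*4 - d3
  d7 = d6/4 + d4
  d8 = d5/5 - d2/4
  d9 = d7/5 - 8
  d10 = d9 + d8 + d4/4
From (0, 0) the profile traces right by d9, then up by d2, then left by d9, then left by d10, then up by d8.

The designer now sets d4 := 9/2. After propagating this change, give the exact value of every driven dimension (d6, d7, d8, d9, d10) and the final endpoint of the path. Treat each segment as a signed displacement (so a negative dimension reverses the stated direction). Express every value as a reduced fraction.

Apply edit: d4 := 9/2
  d6 = d1*2 + d4*4 - d3 = 29
  d7 = d6/4 + d4 = 47/4
  d8 = d5/5 - d2/4 = 6/5
  d9 = d7/5 - 8 = -113/20
  d10 = d9 + d8 + d4/4 = -133/40
Walk from origin (0, 0):
  seg 1: right by d9 = -113/20 → (-113/20, 0)
  seg 2: up by d2 = 4/5 → (-113/20, 4/5)
  seg 3: left by d9 = -113/20 → (0, 4/5)
  seg 4: left by d10 = -133/40 → (133/40, 4/5)
  seg 5: up by d8 = 6/5 → (133/40, 2)

d6 = 29
d7 = 47/4
d8 = 6/5
d9 = -113/20
d10 = -133/40
endpoint = (133/40, 2)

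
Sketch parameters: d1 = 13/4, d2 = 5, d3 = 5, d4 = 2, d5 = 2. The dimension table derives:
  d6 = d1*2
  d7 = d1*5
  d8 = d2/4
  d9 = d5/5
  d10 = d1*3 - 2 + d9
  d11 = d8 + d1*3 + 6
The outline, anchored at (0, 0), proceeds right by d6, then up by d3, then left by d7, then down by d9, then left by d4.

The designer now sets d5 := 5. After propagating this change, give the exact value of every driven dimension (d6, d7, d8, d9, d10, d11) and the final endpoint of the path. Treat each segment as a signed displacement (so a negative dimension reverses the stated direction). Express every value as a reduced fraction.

Apply edit: d5 := 5
  d6 = d1*2 = 13/2
  d7 = d1*5 = 65/4
  d8 = d2/4 = 5/4
  d9 = d5/5 = 1
  d10 = d1*3 - 2 + d9 = 35/4
  d11 = d8 + d1*3 + 6 = 17
Walk from origin (0, 0):
  seg 1: right by d6 = 13/2 → (13/2, 0)
  seg 2: up by d3 = 5 → (13/2, 5)
  seg 3: left by d7 = 65/4 → (-39/4, 5)
  seg 4: down by d9 = 1 → (-39/4, 4)
  seg 5: left by d4 = 2 → (-47/4, 4)

d6 = 13/2
d7 = 65/4
d8 = 5/4
d9 = 1
d10 = 35/4
d11 = 17
endpoint = (-47/4, 4)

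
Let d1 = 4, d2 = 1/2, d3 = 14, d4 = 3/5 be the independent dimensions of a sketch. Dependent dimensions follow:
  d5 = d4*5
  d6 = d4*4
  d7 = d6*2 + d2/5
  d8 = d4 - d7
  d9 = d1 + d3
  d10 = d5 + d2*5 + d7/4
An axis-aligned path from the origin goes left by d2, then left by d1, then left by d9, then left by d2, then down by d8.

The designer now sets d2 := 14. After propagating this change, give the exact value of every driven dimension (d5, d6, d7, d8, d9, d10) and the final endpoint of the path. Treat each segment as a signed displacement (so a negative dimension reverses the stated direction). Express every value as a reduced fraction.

Apply edit: d2 := 14
  d5 = d4*5 = 3
  d6 = d4*4 = 12/5
  d7 = d6*2 + d2/5 = 38/5
  d8 = d4 - d7 = -7
  d9 = d1 + d3 = 18
  d10 = d5 + d2*5 + d7/4 = 749/10
Walk from origin (0, 0):
  seg 1: left by d2 = 14 → (-14, 0)
  seg 2: left by d1 = 4 → (-18, 0)
  seg 3: left by d9 = 18 → (-36, 0)
  seg 4: left by d2 = 14 → (-50, 0)
  seg 5: down by d8 = -7 → (-50, 7)

d5 = 3
d6 = 12/5
d7 = 38/5
d8 = -7
d9 = 18
d10 = 749/10
endpoint = (-50, 7)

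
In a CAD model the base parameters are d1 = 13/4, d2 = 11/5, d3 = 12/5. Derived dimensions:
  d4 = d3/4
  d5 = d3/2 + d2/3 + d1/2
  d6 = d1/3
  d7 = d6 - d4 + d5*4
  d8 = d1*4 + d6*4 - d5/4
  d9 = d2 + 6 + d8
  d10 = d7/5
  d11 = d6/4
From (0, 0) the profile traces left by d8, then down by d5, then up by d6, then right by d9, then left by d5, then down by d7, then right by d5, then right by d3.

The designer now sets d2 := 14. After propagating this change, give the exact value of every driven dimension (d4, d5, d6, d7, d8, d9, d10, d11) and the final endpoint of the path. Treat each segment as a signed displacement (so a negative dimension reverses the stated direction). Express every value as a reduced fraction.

Apply edit: d2 := 14
  d4 = d3/4 = 3/5
  d5 = d3/2 + d2/3 + d1/2 = 899/120
  d6 = d1/3 = 13/12
  d7 = d6 - d4 + d5*4 = 609/20
  d8 = d1*4 + d6*4 - d5/4 = 7421/480
  d9 = d2 + 6 + d8 = 17021/480
  d10 = d7/5 = 609/100
  d11 = d6/4 = 13/48
Walk from origin (0, 0):
  seg 1: left by d8 = 7421/480 → (-7421/480, 0)
  seg 2: down by d5 = 899/120 → (-7421/480, -899/120)
  seg 3: up by d6 = 13/12 → (-7421/480, -769/120)
  seg 4: right by d9 = 17021/480 → (20, -769/120)
  seg 5: left by d5 = 899/120 → (1501/120, -769/120)
  seg 6: down by d7 = 609/20 → (1501/120, -4423/120)
  seg 7: right by d5 = 899/120 → (20, -4423/120)
  seg 8: right by d3 = 12/5 → (112/5, -4423/120)

d4 = 3/5
d5 = 899/120
d6 = 13/12
d7 = 609/20
d8 = 7421/480
d9 = 17021/480
d10 = 609/100
d11 = 13/48
endpoint = (112/5, -4423/120)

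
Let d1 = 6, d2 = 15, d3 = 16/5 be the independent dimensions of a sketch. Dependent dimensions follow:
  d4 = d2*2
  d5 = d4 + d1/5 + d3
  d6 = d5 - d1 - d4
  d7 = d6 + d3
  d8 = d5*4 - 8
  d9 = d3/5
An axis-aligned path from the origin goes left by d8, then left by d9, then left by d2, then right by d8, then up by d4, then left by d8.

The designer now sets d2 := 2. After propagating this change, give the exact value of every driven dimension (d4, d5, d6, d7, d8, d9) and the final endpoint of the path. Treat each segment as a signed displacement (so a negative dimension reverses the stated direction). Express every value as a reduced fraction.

Apply edit: d2 := 2
  d4 = d2*2 = 4
  d5 = d4 + d1/5 + d3 = 42/5
  d6 = d5 - d1 - d4 = -8/5
  d7 = d6 + d3 = 8/5
  d8 = d5*4 - 8 = 128/5
  d9 = d3/5 = 16/25
Walk from origin (0, 0):
  seg 1: left by d8 = 128/5 → (-128/5, 0)
  seg 2: left by d9 = 16/25 → (-656/25, 0)
  seg 3: left by d2 = 2 → (-706/25, 0)
  seg 4: right by d8 = 128/5 → (-66/25, 0)
  seg 5: up by d4 = 4 → (-66/25, 4)
  seg 6: left by d8 = 128/5 → (-706/25, 4)

d4 = 4
d5 = 42/5
d6 = -8/5
d7 = 8/5
d8 = 128/5
d9 = 16/25
endpoint = (-706/25, 4)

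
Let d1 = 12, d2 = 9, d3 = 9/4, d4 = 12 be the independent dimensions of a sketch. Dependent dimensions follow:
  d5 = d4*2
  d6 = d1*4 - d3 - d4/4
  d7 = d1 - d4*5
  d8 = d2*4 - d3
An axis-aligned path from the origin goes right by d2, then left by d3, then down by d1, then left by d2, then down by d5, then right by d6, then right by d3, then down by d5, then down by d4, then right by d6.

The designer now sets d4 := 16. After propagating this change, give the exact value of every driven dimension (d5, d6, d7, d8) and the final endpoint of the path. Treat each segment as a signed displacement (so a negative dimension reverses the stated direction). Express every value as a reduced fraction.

Apply edit: d4 := 16
  d5 = d4*2 = 32
  d6 = d1*4 - d3 - d4/4 = 167/4
  d7 = d1 - d4*5 = -68
  d8 = d2*4 - d3 = 135/4
Walk from origin (0, 0):
  seg 1: right by d2 = 9 → (9, 0)
  seg 2: left by d3 = 9/4 → (27/4, 0)
  seg 3: down by d1 = 12 → (27/4, -12)
  seg 4: left by d2 = 9 → (-9/4, -12)
  seg 5: down by d5 = 32 → (-9/4, -44)
  seg 6: right by d6 = 167/4 → (79/2, -44)
  seg 7: right by d3 = 9/4 → (167/4, -44)
  seg 8: down by d5 = 32 → (167/4, -76)
  seg 9: down by d4 = 16 → (167/4, -92)
  seg 10: right by d6 = 167/4 → (167/2, -92)

d5 = 32
d6 = 167/4
d7 = -68
d8 = 135/4
endpoint = (167/2, -92)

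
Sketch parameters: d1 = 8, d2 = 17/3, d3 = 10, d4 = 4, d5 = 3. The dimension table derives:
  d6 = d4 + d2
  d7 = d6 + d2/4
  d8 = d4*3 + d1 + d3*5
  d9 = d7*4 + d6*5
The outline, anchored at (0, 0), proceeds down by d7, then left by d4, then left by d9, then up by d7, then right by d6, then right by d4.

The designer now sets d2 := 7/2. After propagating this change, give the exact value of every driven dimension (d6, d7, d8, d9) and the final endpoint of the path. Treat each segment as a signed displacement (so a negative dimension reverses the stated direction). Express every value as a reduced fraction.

Apply edit: d2 := 7/2
  d6 = d4 + d2 = 15/2
  d7 = d6 + d2/4 = 67/8
  d8 = d4*3 + d1 + d3*5 = 70
  d9 = d7*4 + d6*5 = 71
Walk from origin (0, 0):
  seg 1: down by d7 = 67/8 → (0, -67/8)
  seg 2: left by d4 = 4 → (-4, -67/8)
  seg 3: left by d9 = 71 → (-75, -67/8)
  seg 4: up by d7 = 67/8 → (-75, 0)
  seg 5: right by d6 = 15/2 → (-135/2, 0)
  seg 6: right by d4 = 4 → (-127/2, 0)

d6 = 15/2
d7 = 67/8
d8 = 70
d9 = 71
endpoint = (-127/2, 0)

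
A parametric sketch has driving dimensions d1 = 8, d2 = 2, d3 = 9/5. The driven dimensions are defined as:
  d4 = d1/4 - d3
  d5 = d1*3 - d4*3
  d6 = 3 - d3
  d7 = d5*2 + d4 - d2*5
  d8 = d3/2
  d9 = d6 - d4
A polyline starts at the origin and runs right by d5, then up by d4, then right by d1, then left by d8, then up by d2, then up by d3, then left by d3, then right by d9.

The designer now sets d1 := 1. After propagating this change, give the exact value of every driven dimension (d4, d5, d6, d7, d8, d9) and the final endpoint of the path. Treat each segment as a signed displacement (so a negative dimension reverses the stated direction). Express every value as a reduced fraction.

Apply edit: d1 := 1
  d4 = d1/4 - d3 = -31/20
  d5 = d1*3 - d4*3 = 153/20
  d6 = 3 - d3 = 6/5
  d7 = d5*2 + d4 - d2*5 = 15/4
  d8 = d3/2 = 9/10
  d9 = d6 - d4 = 11/4
Walk from origin (0, 0):
  seg 1: right by d5 = 153/20 → (153/20, 0)
  seg 2: up by d4 = -31/20 → (153/20, -31/20)
  seg 3: right by d1 = 1 → (173/20, -31/20)
  seg 4: left by d8 = 9/10 → (31/4, -31/20)
  seg 5: up by d2 = 2 → (31/4, 9/20)
  seg 6: up by d3 = 9/5 → (31/4, 9/4)
  seg 7: left by d3 = 9/5 → (119/20, 9/4)
  seg 8: right by d9 = 11/4 → (87/10, 9/4)

d4 = -31/20
d5 = 153/20
d6 = 6/5
d7 = 15/4
d8 = 9/10
d9 = 11/4
endpoint = (87/10, 9/4)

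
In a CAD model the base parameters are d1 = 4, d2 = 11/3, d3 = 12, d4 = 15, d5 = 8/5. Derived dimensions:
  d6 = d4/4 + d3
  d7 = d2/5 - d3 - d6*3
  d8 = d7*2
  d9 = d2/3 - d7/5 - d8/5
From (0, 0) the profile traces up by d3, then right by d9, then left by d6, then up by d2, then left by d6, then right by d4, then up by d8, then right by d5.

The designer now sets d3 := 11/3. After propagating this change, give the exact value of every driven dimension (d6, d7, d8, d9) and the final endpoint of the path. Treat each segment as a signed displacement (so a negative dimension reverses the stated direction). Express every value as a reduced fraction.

Apply edit: d3 := 11/3
  d6 = d4/4 + d3 = 89/12
  d7 = d2/5 - d3 - d6*3 = -1511/60
  d8 = d7*2 = -1511/30
  d9 = d2/3 - d7/5 - d8/5 = 14699/900
Walk from origin (0, 0):
  seg 1: up by d3 = 11/3 → (0, 11/3)
  seg 2: right by d9 = 14699/900 → (14699/900, 11/3)
  seg 3: left by d6 = 89/12 → (2006/225, 11/3)
  seg 4: up by d2 = 11/3 → (2006/225, 22/3)
  seg 5: left by d6 = 89/12 → (1349/900, 22/3)
  seg 6: right by d4 = 15 → (14849/900, 22/3)
  seg 7: up by d8 = -1511/30 → (14849/900, -1291/30)
  seg 8: right by d5 = 8/5 → (16289/900, -1291/30)

d6 = 89/12
d7 = -1511/60
d8 = -1511/30
d9 = 14699/900
endpoint = (16289/900, -1291/30)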